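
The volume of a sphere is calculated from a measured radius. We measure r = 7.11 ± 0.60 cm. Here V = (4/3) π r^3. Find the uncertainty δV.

Products/powers → add relative errors in quadrature, weighted by exponent:
  (3·δr/r)² = (3×0.0844)² = 0.0641
δV/V = √(0.0641) = 0.253
V = 1510 cm^3, so δV = 0.253 × 1510 = 381 cm^3.

381 cm^3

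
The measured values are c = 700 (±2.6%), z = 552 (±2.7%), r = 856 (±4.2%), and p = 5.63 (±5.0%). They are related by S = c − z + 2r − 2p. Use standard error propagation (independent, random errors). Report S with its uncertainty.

Sums and differences: (δS)² = Σ (cᵢ δxᵢ)².
  (δc)² = 331;  (δz)² = 222;  (2·δr)² = 5170;  (2·δp)² = 0.317
δS = √(5720) = 75.7
S = 1850.

1850 ± 75.7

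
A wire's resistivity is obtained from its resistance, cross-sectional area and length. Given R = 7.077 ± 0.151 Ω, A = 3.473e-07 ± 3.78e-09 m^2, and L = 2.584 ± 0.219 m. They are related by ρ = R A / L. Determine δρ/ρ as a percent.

8.81%

ρ is a product of powers, so relative uncertainties combine in quadrature:
  (1·δR/R)² = (1×0.0213)² = 0.000455;  (1·δA/A)² = (1×0.0109)² = 0.000118;  (-1·δL/L)² = (-1×0.0848)² = 0.00718
δρ/ρ = √(0.00776) = 0.0881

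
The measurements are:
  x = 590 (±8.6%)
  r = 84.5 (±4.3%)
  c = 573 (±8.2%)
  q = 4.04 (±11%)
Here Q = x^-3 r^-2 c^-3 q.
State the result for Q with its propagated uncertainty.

(1.46 ± 0.561) × 10^-20

Q is a product of powers, so relative uncertainties combine in quadrature:
  (-3·δx/x)² = (-3×0.0860)² = 0.0666;  (-2·δr/r)² = (-2×0.0430)² = 0.00740;  (-3·δc/c)² = (-3×0.0820)² = 0.0605;  (1·δq/q)² = (1×0.110)² = 0.0121
δQ/Q = √(0.147) = 0.383
Q = 1.46e-20, so δQ = 0.383 × 1.46e-20 = 5.61e-21.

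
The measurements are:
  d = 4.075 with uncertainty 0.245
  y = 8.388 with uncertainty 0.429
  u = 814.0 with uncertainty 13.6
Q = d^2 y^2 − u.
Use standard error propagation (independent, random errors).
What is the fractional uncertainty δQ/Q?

Let p = d^2·y^2 = 1168. δp/p = √((2·δd/d)² + (2·δy/y)²) = √(0.0145 + 0.0105) = 0.158, so δp = 184.
Q = p − u: δQ = √(δp² + δu²) = √(34000 + 185) = 185
Q = 354.3, so δQ/Q = 185/354.3 = 0.522.

0.522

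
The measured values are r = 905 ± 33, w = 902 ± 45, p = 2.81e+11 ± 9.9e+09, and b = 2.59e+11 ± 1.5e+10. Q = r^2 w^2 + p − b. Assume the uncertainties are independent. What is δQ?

8.43e+10

Let h = r^2·w^2 = 6.66e+11. δh/h = √((2·δr/r)² + (2·δw/w)²) = √(0.00532 + 0.00996) = 0.124, so δh = 8.24e+10.
Q = h + p − b: δQ = √(δh² + δp² + δb²) = √(6.78e+21 + 9.8e+19 + 2.25e+20) = 8.43e+10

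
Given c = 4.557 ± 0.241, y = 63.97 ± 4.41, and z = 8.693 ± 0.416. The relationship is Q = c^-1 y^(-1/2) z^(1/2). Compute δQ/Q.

Products/powers → add relative errors in quadrature, weighted by exponent:
  (-1·δc/c)² = (-1×0.0529)² = 0.00280;  (−½·δy/y)² = (-0.5×0.0689)² = 0.00119;  (½·δz/z)² = (0.5×0.0479)² = 0.000573
δQ/Q = √(0.00456) = 0.0675

0.0675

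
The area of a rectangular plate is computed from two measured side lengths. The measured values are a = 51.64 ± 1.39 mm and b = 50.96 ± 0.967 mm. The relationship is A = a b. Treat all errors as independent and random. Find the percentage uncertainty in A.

Products/powers → add relative errors in quadrature, weighted by exponent:
  (1·δa/a)² = (1×0.0269)² = 0.000725;  (1·δb/b)² = (1×0.0190)² = 0.000360
δA/A = √(0.00108) = 0.0329

3.29%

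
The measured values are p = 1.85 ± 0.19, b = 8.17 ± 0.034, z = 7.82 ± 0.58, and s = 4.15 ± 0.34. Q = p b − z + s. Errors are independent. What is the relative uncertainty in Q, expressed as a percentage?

14.8%

Let w = p·b = 15.1. δw/w = √((1·δp/p)² + (1·δb/b)²) = √(0.0105 + 1.73e-05) = 0.103, so δw = 1.55.
Q = w − z + s: δQ = √(δw² + δz² + δs²) = √(2.41 + 0.336 + 0.116) = 1.69
Q = 11.4, so δQ/Q = 1.69/11.4 = 0.148.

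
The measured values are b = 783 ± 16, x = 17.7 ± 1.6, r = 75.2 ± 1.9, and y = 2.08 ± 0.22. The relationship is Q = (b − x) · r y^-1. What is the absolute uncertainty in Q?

Let u = b − x = 765. δu = √(δb² + δx²) = √(256 + 2.56) = 16.1, so δu/u = 0.0210.
Q is then a monomial in u, r, y:
δQ/Q = √((δu/u)² + (1·δr/r)² + (-1·δy/y)²) = √(0.000441 + 0.000638 + 0.0112) = 0.111
Q = 27700, so δQ = 0.111 × 27700 = 3060.

3060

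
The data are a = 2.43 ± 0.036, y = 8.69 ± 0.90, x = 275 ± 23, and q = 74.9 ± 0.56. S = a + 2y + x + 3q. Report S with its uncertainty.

Absolute uncertainties add in quadrature for a linear combination:
  (δa)² = 0.00130;  (2·δy)² = 3.24;  (δx)² = 529;  (3·δq)² = 2.82
δS = √(535) = 23.1
S = 520.

520 ± 23.1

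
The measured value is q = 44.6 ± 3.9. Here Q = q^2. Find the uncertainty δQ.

Q is a product of powers, so relative uncertainties combine in quadrature:
  (2·δq/q)² = (2×0.0874)² = 0.0306
δQ/Q = √(0.0306) = 0.175
Q = 1990, so δQ = 0.175 × 1990 = 348.

348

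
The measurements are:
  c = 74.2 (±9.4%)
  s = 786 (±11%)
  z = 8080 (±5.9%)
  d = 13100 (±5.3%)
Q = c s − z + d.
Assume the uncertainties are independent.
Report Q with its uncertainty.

Let p = c·s = 58300. δp/p = √((1·δc/c)² + (1·δs/s)²) = √(0.00884 + 0.0121) = 0.145, so δp = 8440.
Q = p − z + d: δQ = √(δp² + δz² + δd²) = √(7.12e+07 + 2.27e+05 + 4.82e+05) = 8480
Q = 63300.

63300 ± 8480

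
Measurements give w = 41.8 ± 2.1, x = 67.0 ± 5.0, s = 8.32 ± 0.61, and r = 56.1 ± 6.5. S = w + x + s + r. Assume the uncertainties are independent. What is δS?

8.49

Sums and differences: (δS)² = Σ (cᵢ δxᵢ)².
  (δw)² = 4.41;  (δx)² = 25.0;  (δs)² = 0.372;  (δr)² = 42.2
δS = √(72.0) = 8.49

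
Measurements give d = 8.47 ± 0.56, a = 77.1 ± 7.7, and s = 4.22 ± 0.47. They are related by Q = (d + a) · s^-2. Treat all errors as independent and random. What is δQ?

1.15

Let u = d + a = 85.6. δu = √(δd² + δa²) = √(0.314 + 59.3) = 7.72, so δu/u = 0.0902.
Q is then a monomial in u, s:
δQ/Q = √((δu/u)² + (-2·δs/s)²) = √(0.00814 + 0.0496) = 0.240
Q = 4.81, so δQ = 0.240 × 4.81 = 1.15.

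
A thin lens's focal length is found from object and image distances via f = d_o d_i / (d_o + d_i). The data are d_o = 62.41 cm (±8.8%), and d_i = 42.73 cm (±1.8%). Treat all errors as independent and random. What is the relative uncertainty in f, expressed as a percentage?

∂f/∂d_o = (d_i/(d_o+d_i))² = 0.165;  ∂f/∂d_i = (d_o/(d_o+d_i))² = 0.352
δf = √((∂f/∂d_o · δd_o)² + (∂f/∂d_i · δd_i)²) = √(0.823 + 0.0734) = 0.947 cm
f = 25.36 cm, so δf/f = 0.947/25.36 = 0.0373.

3.73%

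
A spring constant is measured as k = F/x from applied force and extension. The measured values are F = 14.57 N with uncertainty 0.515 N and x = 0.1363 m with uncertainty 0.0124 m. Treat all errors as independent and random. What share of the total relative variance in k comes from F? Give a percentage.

13.1%

(δk/k)² = (1·δF/F)² + (-1·δx/x)²
  F term: (1×0.0353)² = 0.00125
  x term: (-1×0.0910)² = 0.00828
Total = 0.00953. Share from F = 0.00125/0.00953 = 0.131.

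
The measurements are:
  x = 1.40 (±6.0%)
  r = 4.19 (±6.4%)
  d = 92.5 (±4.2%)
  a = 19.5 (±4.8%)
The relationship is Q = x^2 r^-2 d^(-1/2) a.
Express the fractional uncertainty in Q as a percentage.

Products/powers → add relative errors in quadrature, weighted by exponent:
  (2·δx/x)² = (2×0.0600)² = 0.0144;  (-2·δr/r)² = (-2×0.0640)² = 0.0164;  (−½·δd/d)² = (-0.5×0.0420)² = 0.000441;  (1·δa/a)² = (1×0.0480)² = 0.00230
δQ/Q = √(0.0335) = 0.183

18.3%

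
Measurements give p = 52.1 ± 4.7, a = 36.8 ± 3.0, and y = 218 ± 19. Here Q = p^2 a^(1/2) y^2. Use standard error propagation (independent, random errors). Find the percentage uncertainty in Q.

25.4%

Q is a product of powers, so relative uncertainties combine in quadrature:
  (2·δp/p)² = (2×0.0902)² = 0.0326;  (½·δa/a)² = (0.5×0.0815)² = 0.00166;  (2·δy/y)² = (2×0.0872)² = 0.0304
δQ/Q = √(0.0646) = 0.254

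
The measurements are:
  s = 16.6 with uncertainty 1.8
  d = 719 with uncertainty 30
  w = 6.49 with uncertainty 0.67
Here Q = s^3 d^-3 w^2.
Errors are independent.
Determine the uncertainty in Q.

Products/powers → add relative errors in quadrature, weighted by exponent:
  (3·δs/s)² = (3×0.108)² = 0.106;  (-3·δd/d)² = (-3×0.0417)² = 0.0157;  (2·δw/w)² = (2×0.103)² = 0.0426
δQ/Q = √(0.164) = 0.405
Q = 0.000518, so δQ = 0.405 × 0.000518 = 0.000210.

0.000210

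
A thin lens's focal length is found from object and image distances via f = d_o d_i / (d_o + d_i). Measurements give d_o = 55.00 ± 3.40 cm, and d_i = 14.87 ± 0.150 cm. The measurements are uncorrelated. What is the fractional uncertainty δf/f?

∂f/∂d_o = (d_i/(d_o+d_i))² = 0.0453;  ∂f/∂d_i = (d_o/(d_o+d_i))² = 0.620
δf = √((∂f/∂d_o · δd_o)² + (∂f/∂d_i · δd_i)²) = √(0.0237 + 0.00864) = 0.180 cm
f = 11.71 cm, so δf/f = 0.180/11.71 = 0.0154.

0.0154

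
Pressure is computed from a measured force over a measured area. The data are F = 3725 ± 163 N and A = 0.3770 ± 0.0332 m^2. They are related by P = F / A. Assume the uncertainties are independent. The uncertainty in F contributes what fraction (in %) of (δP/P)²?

19.8%

(δP/P)² = (1·δF/F)² + (-1·δA/A)²
  F term: (1×0.0438)² = 0.00191
  A term: (-1×0.0881)² = 0.00776
Total = 0.00967. Share from F = 0.00191/0.00967 = 0.198.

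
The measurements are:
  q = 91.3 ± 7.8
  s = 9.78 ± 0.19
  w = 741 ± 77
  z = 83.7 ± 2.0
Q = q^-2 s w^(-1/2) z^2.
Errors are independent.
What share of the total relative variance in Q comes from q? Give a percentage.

84.5%

(δQ/Q)² = (-2·δq/q)² + (1·δs/s)² + (−½·δw/w)² + (2·δz/z)²
  q term: (-2×0.0854)² = 0.0292
  s term: (1×0.0194)² = 0.000377
  w term: (-0.5×0.104)² = 0.00270
  z term: (2×0.0239)² = 0.00228
Total = 0.0346. Share from q = 0.0292/0.0346 = 0.845.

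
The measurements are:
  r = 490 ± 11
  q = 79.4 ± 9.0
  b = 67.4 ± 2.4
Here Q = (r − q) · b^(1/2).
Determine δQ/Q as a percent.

3.89%

Let u = r − q = 411. δu = √(δr² + δq²) = √(121 + 81.0) = 14.2, so δu/u = 0.0346.
Q is then a monomial in u, b:
δQ/Q = √((δu/u)² + (½·δb/b)²) = √(0.00120 + 0.000317) = 0.0389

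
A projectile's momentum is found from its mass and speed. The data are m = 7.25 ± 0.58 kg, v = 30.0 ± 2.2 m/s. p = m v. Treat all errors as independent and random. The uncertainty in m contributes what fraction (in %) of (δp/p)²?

54.3%

(δp/p)² = (1·δm/m)² + (1·δv/v)²
  m term: (1×0.0800)² = 0.00640
  v term: (1×0.0733)² = 0.00538
Total = 0.0118. Share from m = 0.00640/0.0118 = 0.543.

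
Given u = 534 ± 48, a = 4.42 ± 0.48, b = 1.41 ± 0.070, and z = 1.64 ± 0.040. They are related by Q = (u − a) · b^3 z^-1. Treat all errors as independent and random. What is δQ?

Let w = u − a = 530. δw = √(δu² + δa²) = √(2300 + 0.230) = 48.0, so δw/w = 0.0906.
Q is then a monomial in w, b, z:
δQ/Q = √((δw/w)² + (3·δb/b)² + (-1·δz/z)²) = √(0.00822 + 0.0222 + 0.000595) = 0.176
Q = 905, so δQ = 0.176 × 905 = 159.

159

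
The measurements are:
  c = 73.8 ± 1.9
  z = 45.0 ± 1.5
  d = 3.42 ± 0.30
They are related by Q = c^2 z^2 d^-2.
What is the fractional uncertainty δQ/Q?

0.195

For a monomial Q ∝ c^2, z^2, d^-2, fractional errors add in quadrature:
  (2·δc/c)² = (2×0.0257)² = 0.00265;  (2·δz/z)² = (2×0.0333)² = 0.00444;  (-2·δd/d)² = (-2×0.0877)² = 0.0308
δQ/Q = √(0.0379) = 0.195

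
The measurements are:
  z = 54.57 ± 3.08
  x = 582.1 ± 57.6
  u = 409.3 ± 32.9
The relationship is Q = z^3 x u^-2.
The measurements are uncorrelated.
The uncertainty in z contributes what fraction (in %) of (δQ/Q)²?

44.6%

(δQ/Q)² = (3·δz/z)² + (1·δx/x)² + (-2·δu/u)²
  z term: (3×0.0564)² = 0.0287
  x term: (1×0.0990)² = 0.00979
  u term: (-2×0.0804)² = 0.0258
Total = 0.0643. Share from z = 0.0287/0.0643 = 0.446.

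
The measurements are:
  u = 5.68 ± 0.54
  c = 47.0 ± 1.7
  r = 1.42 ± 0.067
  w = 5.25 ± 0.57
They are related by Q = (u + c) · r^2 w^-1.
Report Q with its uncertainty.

20.2 ± 2.99

Let h = u + c = 52.7. δh = √(δu² + δc²) = √(0.292 + 2.89) = 1.78, so δh/h = 0.0339.
Q is then a monomial in h, r, w:
δQ/Q = √((δh/h)² + (2·δr/r)² + (-1·δw/w)²) = √(0.00115 + 0.00890 + 0.0118) = 0.148
Q = 20.2, so δQ = 0.148 × 20.2 = 2.99.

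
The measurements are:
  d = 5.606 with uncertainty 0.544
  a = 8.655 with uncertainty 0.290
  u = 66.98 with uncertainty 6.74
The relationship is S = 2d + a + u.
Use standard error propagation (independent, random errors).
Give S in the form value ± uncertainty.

Each term contributes (cᵢ δxᵢ)² to (δS)²:
  (2·δd)² = 1.18;  (δa)² = 0.0841;  (δu)² = 45.4
δS = √(46.7) = 6.83
S = 86.85.

86.85 ± 6.83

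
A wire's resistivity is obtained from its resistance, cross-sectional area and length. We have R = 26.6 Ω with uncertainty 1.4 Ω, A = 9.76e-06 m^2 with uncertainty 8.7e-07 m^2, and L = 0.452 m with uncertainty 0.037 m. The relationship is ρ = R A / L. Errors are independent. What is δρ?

Each factor contributes (exponent × relative error)² to (δρ/ρ)²:
  (1·δR/R)² = (1×0.0526)² = 0.00277;  (1·δA/A)² = (1×0.0891)² = 0.00795;  (-1·δL/L)² = (-1×0.0819)² = 0.00670
δρ/ρ = √(0.0174) = 0.132
ρ = 0.000574 Ω·m, so δρ = 0.132 × 0.000574 = 7.58e-05 Ω·m.

7.58e-05 Ω·m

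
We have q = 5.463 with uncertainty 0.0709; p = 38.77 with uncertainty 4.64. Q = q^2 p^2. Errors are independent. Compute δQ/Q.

0.241

Relative error in a monomial: (δQ/Q)² = Σ (nᵢ · δxᵢ/xᵢ)².
  (2·δq/q)² = (2×0.0130)² = 0.000674;  (2·δp/p)² = (2×0.120)² = 0.0573
δQ/Q = √(0.0580) = 0.241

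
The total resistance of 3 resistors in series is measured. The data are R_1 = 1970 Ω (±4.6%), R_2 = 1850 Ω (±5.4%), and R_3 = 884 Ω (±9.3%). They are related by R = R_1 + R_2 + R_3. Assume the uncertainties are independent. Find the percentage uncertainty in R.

R is a linear combination, so absolute uncertainties add in quadrature:
  (δR_1)² = 8210;  (δR_2)² = 9980;  (δR_3)² = 6760
δR = √(25000) = 158 Ω
R = 4700 Ω, so δR/R = 158/4700 = 0.0336.

3.36%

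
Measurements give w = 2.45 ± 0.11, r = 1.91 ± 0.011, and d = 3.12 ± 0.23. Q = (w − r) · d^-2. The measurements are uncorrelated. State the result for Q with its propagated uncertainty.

0.0555 ± 0.0140

Let u = w − r = 0.540. δu = √(δw² + δr²) = √(0.0121 + 0.000121) = 0.111, so δu/u = 0.205.
Q is then a monomial in u, d:
δQ/Q = √((δu/u)² + (-2·δd/d)²) = √(0.0419 + 0.0217) = 0.252
Q = 0.0555, so δQ = 0.252 × 0.0555 = 0.0140.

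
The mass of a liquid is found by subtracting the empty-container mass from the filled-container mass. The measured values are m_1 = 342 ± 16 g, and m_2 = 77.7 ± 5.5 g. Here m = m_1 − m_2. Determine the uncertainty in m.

Each term contributes (cᵢ δxᵢ)² to (δm)²:
  (δm_1)² = 256;  (δm_2)² = 30.2
δm = √(286) = 16.9 g

16.9 g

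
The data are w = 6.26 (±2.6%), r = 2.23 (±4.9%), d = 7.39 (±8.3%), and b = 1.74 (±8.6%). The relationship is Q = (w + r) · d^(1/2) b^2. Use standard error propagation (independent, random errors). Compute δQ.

Let u = w + r = 8.49. δu = √(δw² + δr²) = √(0.0265 + 0.0119) = 0.196, so δu/u = 0.0231.
Q is then a monomial in u, d, b:
δQ/Q = √((δu/u)² + (½·δd/d)² + (2·δb/b)²) = √(0.000533 + 0.00172 + 0.0296) = 0.178
Q = 69.9, so δQ = 0.178 × 69.9 = 12.5.

12.5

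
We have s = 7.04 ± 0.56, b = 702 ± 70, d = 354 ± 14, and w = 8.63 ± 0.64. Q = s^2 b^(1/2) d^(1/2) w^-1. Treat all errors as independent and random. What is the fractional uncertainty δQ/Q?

Q is a product of powers, so relative uncertainties combine in quadrature:
  (2·δs/s)² = (2×0.0795)² = 0.0253;  (½·δb/b)² = (0.5×0.0997)² = 0.00249;  (½·δd/d)² = (0.5×0.0395)² = 0.000391;  (-1·δw/w)² = (-1×0.0742)² = 0.00550
δQ/Q = √(0.0337) = 0.184

0.184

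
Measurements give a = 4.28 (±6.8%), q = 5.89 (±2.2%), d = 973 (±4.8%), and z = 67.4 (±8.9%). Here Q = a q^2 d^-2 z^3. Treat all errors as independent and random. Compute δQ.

14.2

Q is a product of powers, so relative uncertainties combine in quadrature:
  (1·δa/a)² = (1×0.0680)² = 0.00462;  (2·δq/q)² = (2×0.0220)² = 0.00194;  (-2·δd/d)² = (-2×0.0480)² = 0.00922;  (3·δz/z)² = (3×0.0890)² = 0.0713
δQ/Q = √(0.0871) = 0.295
Q = 48.0, so δQ = 0.295 × 48.0 = 14.2.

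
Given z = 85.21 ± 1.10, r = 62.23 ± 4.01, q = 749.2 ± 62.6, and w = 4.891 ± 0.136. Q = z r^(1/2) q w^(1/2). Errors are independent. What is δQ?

1.02e+05

Products/powers → add relative errors in quadrature, weighted by exponent:
  (1·δz/z)² = (1×0.0129)² = 0.000167;  (½·δr/r)² = (0.5×0.0644)² = 0.00104;  (1·δq/q)² = (1×0.0836)² = 0.00698;  (½·δw/w)² = (0.5×0.0278)² = 0.000193
δQ/Q = √(0.00838) = 0.0915
Q = 1.114e+06, so δQ = 0.0915 × 1.114e+06 = 1.02e+05.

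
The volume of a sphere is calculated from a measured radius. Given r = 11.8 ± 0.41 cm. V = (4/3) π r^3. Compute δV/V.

0.104

Products/powers → add relative errors in quadrature, weighted by exponent:
  (3·δr/r)² = (3×0.0347)² = 0.0109
δV/V = √(0.0109) = 0.104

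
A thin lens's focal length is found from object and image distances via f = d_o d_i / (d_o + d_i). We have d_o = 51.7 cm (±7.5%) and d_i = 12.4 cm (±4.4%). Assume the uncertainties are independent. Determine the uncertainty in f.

∂f/∂d_o = (d_i/(d_o+d_i))² = 0.0374;  ∂f/∂d_i = (d_o/(d_o+d_i))² = 0.651
δf = √((∂f/∂d_o · δd_o)² + (∂f/∂d_i · δd_i)²) = √(0.0211 + 0.126) = 0.383 cm

0.383 cm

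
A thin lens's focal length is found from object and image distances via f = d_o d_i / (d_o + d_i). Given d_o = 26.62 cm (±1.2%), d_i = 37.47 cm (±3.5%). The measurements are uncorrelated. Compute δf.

0.251 cm

∂f/∂d_o = (d_i/(d_o+d_i))² = 0.342;  ∂f/∂d_i = (d_o/(d_o+d_i))² = 0.173
δf = √((∂f/∂d_o · δd_o)² + (∂f/∂d_i · δd_i)²) = √(0.0119 + 0.0512) = 0.251 cm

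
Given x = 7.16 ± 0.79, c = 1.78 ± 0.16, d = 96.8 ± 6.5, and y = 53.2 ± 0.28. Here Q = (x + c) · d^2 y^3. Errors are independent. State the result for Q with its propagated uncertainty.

(1.26 ± 0.205) × 10^10

Let u = x + c = 8.94. δu = √(δx² + δc²) = √(0.624 + 0.0256) = 0.806, so δu/u = 0.0902.
Q is then a monomial in u, d, y:
δQ/Q = √((δu/u)² + (2·δd/d)² + (3·δy/y)²) = √(0.00813 + 0.0180 + 0.000249) = 0.163
Q = 1.26e+10, so δQ = 0.163 × 1.26e+10 = 2.05e+09.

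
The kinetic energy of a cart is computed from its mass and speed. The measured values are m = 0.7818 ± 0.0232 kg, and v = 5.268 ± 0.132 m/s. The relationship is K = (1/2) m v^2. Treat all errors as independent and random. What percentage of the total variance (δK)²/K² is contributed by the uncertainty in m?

(δK/K)² = (1·δm/m)² + (2·δv/v)²
  m term: (1×0.0297)² = 0.000881
  v term: (2×0.0251)² = 0.00251
Total = 0.00339. Share from m = 0.000881/0.00339 = 0.260.

26.0%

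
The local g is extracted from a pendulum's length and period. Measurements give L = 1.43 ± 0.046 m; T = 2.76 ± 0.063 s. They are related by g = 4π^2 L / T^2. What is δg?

Products/powers → add relative errors in quadrature, weighted by exponent:
  (1·δL/L)² = (1×0.0322)² = 0.00103;  (-2·δT/T)² = (-2×0.0228)² = 0.00208
δg/g = √(0.00312) = 0.0558
g = 7.41 m/s^2, so δg = 0.0558 × 7.41 = 0.414 m/s^2.

0.414 m/s^2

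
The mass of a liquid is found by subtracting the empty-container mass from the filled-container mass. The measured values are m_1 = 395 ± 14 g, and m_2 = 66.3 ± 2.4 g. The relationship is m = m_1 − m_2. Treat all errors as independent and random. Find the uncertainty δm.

14.2 g

Absolute uncertainties add in quadrature for a linear combination:
  (δm_1)² = 196;  (δm_2)² = 5.76
δm = √(202) = 14.2 g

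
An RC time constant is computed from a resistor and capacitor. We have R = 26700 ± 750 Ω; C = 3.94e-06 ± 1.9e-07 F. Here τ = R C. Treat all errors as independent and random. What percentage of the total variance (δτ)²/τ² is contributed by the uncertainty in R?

25.3%

(δτ/τ)² = (1·δR/R)² + (1·δC/C)²
  R term: (1×0.0281)² = 0.000789
  C term: (1×0.0482)² = 0.00233
Total = 0.00311. Share from R = 0.000789/0.00311 = 0.253.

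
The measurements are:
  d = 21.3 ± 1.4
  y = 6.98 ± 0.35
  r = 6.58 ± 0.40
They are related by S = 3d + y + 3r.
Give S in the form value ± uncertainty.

S is a linear combination, so absolute uncertainties add in quadrature:
  (3·δd)² = 17.6;  (δy)² = 0.122;  (3·δr)² = 1.44
δS = √(19.2) = 4.38
S = 90.6.

90.6 ± 4.38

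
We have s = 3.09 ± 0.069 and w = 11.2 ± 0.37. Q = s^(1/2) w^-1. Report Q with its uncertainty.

0.157 ± 0.00547

Each factor contributes (exponent × relative error)² to (δQ/Q)²:
  (½·δs/s)² = (0.5×0.0223)² = 0.000125;  (-1·δw/w)² = (-1×0.0330)² = 0.00109
δQ/Q = √(0.00122) = 0.0349
Q = 0.157, so δQ = 0.0349 × 0.157 = 0.00547.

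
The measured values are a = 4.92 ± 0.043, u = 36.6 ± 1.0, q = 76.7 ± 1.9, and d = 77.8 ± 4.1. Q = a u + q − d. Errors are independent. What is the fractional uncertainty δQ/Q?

Let p = a·u = 180. δp/p = √((1·δa/a)² + (1·δu/u)²) = √(7.64e-05 + 0.000747) = 0.0287, so δp = 5.17.
Q = p + q − d: δQ = √(δp² + δq² + δd²) = √(26.7 + 3.61 + 16.8) = 6.86
Q = 179, so δQ/Q = 6.86/179 = 0.0383.

0.0383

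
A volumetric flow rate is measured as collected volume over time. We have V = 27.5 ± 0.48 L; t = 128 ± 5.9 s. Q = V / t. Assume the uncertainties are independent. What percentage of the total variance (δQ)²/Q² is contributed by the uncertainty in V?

(δQ/Q)² = (1·δV/V)² + (-1·δt/t)²
  V term: (1×0.0175)² = 0.000305
  t term: (-1×0.0461)² = 0.00212
Total = 0.00243. Share from V = 0.000305/0.00243 = 0.125.

12.5%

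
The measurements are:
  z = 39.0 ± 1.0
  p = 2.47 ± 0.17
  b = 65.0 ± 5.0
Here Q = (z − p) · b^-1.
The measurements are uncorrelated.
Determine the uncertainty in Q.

0.0460

Let u = z − p = 36.5. δu = √(δz² + δp²) = √(1.00 + 0.0289) = 1.01, so δu/u = 0.0278.
Q is then a monomial in u, b:
δQ/Q = √((δu/u)² + (-1·δb/b)²) = √(0.000771 + 0.00592) = 0.0818
Q = 0.562, so δQ = 0.0818 × 0.562 = 0.0460.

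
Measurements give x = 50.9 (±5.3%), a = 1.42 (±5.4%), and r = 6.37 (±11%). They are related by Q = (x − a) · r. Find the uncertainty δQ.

Let u = x − a = 49.5. δu = √(δx² + δa²) = √(7.28 + 0.00588) = 2.70, so δu/u = 0.0545.
Q is then a monomial in u, r:
δQ/Q = √((δu/u)² + (1·δr/r)²) = √(0.00297 + 0.0121) = 0.123
Q = 315, so δQ = 0.123 × 315 = 38.7.

38.7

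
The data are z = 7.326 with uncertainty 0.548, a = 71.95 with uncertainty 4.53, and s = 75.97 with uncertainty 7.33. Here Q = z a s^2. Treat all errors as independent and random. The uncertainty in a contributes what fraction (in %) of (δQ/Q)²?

(δQ/Q)² = (1·δz/z)² + (1·δa/a)² + (2·δs/s)²
  z term: (1×0.0748)² = 0.00560
  a term: (1×0.0630)² = 0.00396
  s term: (2×0.0965)² = 0.0372
Total = 0.0468. Share from a = 0.00396/0.0468 = 0.0847.

8.47%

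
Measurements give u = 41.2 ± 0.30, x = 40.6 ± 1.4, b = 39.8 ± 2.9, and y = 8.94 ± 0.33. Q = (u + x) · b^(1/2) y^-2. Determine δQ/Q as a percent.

Let w = u + x = 81.8. δw = √(δu² + δx²) = √(0.0900 + 1.96) = 1.43, so δw/w = 0.0175.
Q is then a monomial in w, b, y:
δQ/Q = √((δw/w)² + (½·δb/b)² + (-2·δy/y)²) = √(0.000306 + 0.00133 + 0.00545) = 0.0842

8.42%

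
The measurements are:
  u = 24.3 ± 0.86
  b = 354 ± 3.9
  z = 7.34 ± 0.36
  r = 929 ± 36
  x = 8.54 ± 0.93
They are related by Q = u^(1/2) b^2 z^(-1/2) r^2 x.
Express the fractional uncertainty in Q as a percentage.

13.9%

Q is a product of powers, so relative uncertainties combine in quadrature:
  (½·δu/u)² = (0.5×0.0354)² = 0.000313;  (2·δb/b)² = (2×0.0110)² = 0.000485;  (−½·δz/z)² = (-0.5×0.0490)² = 0.000601;  (2·δr/r)² = (2×0.0388)² = 0.00601;  (1·δx/x)² = (1×0.109)² = 0.0119
δQ/Q = √(0.0193) = 0.139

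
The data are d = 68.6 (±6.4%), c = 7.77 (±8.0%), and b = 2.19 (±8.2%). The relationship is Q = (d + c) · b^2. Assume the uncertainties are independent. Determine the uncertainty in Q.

63.7

Let u = d + c = 76.4. δu = √(δd² + δc²) = √(19.3 + 0.386) = 4.43, so δu/u = 0.0581.
Q is then a monomial in u, b:
δQ/Q = √((δu/u)² + (2·δb/b)²) = √(0.00337 + 0.0269) = 0.174
Q = 366, so δQ = 0.174 × 366 = 63.7.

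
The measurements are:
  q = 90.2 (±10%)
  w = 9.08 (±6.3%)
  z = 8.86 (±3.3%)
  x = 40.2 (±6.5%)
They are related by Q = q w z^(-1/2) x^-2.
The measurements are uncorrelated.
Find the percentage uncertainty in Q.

17.6%

For a monomial Q ∝ q, w, z^(-1/2), x^-2, fractional errors add in quadrature:
  (1·δq/q)² = (1×0.100)² = 0.0100;  (1·δw/w)² = (1×0.0630)² = 0.00397;  (−½·δz/z)² = (-0.5×0.0330)² = 0.000272;  (-2·δx/x)² = (-2×0.0650)² = 0.0169
δQ/Q = √(0.0311) = 0.176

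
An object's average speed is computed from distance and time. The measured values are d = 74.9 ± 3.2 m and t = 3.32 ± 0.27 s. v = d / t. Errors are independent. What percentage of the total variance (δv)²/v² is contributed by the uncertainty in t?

(δv/v)² = (1·δd/d)² + (-1·δt/t)²
  d term: (1×0.0427)² = 0.00183
  t term: (-1×0.0813)² = 0.00661
Total = 0.00844. Share from t = 0.00661/0.00844 = 0.784.

78.4%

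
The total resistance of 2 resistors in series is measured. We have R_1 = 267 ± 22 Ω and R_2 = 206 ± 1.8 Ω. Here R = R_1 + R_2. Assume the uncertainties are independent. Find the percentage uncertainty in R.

4.67%

Sums and differences: (δR)² = Σ (cᵢ δxᵢ)².
  (δR_1)² = 484;  (δR_2)² = 3.24
δR = √(487) = 22.1 Ω
R = 473 Ω, so δR/R = 22.1/473 = 0.0467.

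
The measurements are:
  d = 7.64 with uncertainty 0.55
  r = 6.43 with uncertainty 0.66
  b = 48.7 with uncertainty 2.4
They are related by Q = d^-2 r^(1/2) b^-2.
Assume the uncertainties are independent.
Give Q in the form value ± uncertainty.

Since Q is a product/quotient, work with relative uncertainties:
  (-2·δd/d)² = (-2×0.0720)² = 0.0207;  (½·δr/r)² = (0.5×0.103)² = 0.00263;  (-2·δb/b)² = (-2×0.0493)² = 0.00971
δQ/Q = √(0.0331) = 0.182
Q = 1.83e-05, so δQ = 0.182 × 1.83e-05 = 3.33e-06.

(1.83 ± 0.333) × 10^-5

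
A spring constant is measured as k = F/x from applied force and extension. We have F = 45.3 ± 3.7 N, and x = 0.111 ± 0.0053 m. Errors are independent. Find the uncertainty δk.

Each factor contributes (exponent × relative error)² to (δk/k)²:
  (1·δF/F)² = (1×0.0817)² = 0.00667;  (-1·δx/x)² = (-1×0.0477)² = 0.00228
δk/k = √(0.00895) = 0.0946
k = 408 N/m, so δk = 0.0946 × 408 = 38.6 N/m.

38.6 N/m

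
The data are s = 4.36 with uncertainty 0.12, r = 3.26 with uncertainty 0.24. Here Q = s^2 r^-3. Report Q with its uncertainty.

0.549 ± 0.125

Relative error in a monomial: (δQ/Q)² = Σ (nᵢ · δxᵢ/xᵢ)².
  (2·δs/s)² = (2×0.0275)² = 0.00303;  (-3·δr/r)² = (-3×0.0736)² = 0.0488
δQ/Q = √(0.0518) = 0.228
Q = 0.549, so δQ = 0.228 × 0.549 = 0.125.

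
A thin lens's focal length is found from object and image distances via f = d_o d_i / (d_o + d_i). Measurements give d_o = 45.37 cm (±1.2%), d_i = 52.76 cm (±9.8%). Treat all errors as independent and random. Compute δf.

1.12 cm

∂f/∂d_o = (d_i/(d_o+d_i))² = 0.289;  ∂f/∂d_i = (d_o/(d_o+d_i))² = 0.214
δf = √((∂f/∂d_o · δd_o)² + (∂f/∂d_i · δd_i)²) = √(0.0248 + 1.22) = 1.12 cm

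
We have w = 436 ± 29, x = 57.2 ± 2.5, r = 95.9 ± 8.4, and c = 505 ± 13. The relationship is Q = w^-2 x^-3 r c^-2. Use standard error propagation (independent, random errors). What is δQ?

Products/powers → add relative errors in quadrature, weighted by exponent:
  (-2·δw/w)² = (-2×0.0665)² = 0.0177;  (-3·δx/x)² = (-3×0.0437)² = 0.0172;  (1·δr/r)² = (1×0.0876)² = 0.00767;  (-2·δc/c)² = (-2×0.0257)² = 0.00265
δQ/Q = √(0.0452) = 0.213
Q = 1.06e-14, so δQ = 0.213 × 1.06e-14 = 2.25e-15.

2.25e-15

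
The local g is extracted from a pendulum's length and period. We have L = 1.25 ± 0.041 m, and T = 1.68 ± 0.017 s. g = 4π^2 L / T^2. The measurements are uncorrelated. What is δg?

Since g is a product/quotient, work with relative uncertainties:
  (1·δL/L)² = (1×0.0328)² = 0.00108;  (-2·δT/T)² = (-2×0.0101)² = 0.000410
δg/g = √(0.00149) = 0.0385
g = 17.5 m/s^2, so δg = 0.0385 × 17.5 = 0.674 m/s^2.

0.674 m/s^2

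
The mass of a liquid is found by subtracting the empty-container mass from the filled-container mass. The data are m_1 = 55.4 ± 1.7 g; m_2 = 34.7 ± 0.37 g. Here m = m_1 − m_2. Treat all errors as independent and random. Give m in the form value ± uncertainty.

20.7 ± 1.74 g

Absolute uncertainties add in quadrature for a linear combination:
  (δm_1)² = 2.89;  (δm_2)² = 0.137
δm = √(3.03) = 1.74 g
m = 20.7 g.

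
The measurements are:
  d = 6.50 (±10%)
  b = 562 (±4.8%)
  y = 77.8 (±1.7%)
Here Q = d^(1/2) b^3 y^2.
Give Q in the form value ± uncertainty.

(2.74 ± 0.428) × 10^12

Each factor contributes (exponent × relative error)² to (δQ/Q)²:
  (½·δd/d)² = (0.5×0.100)² = 0.00250;  (3·δb/b)² = (3×0.0480)² = 0.0207;  (2·δy/y)² = (2×0.0170)² = 0.00116
δQ/Q = √(0.0244) = 0.156
Q = 2.74e+12, so δQ = 0.156 × 2.74e+12 = 4.28e+11.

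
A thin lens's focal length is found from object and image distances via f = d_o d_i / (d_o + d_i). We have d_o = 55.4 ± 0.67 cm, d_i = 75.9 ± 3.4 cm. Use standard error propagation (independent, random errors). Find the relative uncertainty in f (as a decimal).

∂f/∂d_o = (d_i/(d_o+d_i))² = 0.334;  ∂f/∂d_i = (d_o/(d_o+d_i))² = 0.178
δf = √((∂f/∂d_o · δd_o)² + (∂f/∂d_i · δd_i)²) = √(0.0501 + 0.366) = 0.645 cm
f = 32.0 cm, so δf/f = 0.645/32.0 = 0.0202.

0.0202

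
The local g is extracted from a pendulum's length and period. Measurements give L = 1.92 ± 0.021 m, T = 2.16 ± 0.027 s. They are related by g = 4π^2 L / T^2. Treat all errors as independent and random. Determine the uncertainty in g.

0.443 m/s^2

Products/powers → add relative errors in quadrature, weighted by exponent:
  (1·δL/L)² = (1×0.0109)² = 0.000120;  (-2·δT/T)² = (-2×0.0125)² = 0.000625
δg/g = √(0.000745) = 0.0273
g = 16.2 m/s^2, so δg = 0.0273 × 16.2 = 0.443 m/s^2.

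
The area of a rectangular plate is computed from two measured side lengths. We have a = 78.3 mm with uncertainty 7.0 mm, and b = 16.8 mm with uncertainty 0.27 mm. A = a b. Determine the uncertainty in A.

A is a product of powers, so relative uncertainties combine in quadrature:
  (1·δa/a)² = (1×0.0894)² = 0.00799;  (1·δb/b)² = (1×0.0161)² = 0.000258
δA/A = √(0.00825) = 0.0908
A = 1320 mm^2, so δA = 0.0908 × 1320 = 119 mm^2.

119 mm^2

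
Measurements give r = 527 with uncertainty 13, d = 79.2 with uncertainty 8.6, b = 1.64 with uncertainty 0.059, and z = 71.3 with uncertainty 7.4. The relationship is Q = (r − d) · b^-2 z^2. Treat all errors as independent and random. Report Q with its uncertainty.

Let u = r − d = 448. δu = √(δr² + δd²) = √(169 + 74.0) = 15.6, so δu/u = 0.0348.
Q is then a monomial in u, b, z:
δQ/Q = √((δu/u)² + (-2·δb/b)² + (2·δz/z)²) = √(0.00121 + 0.00518 + 0.0431) = 0.222
Q = 8.46e+05, so δQ = 0.222 × 8.46e+05 = 1.88e+05.

(8.46 ± 1.88) × 10^5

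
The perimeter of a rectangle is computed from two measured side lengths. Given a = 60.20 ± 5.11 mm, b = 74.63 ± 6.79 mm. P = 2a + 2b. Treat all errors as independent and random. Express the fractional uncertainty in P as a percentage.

6.30%

Each term contributes (cᵢ δxᵢ)² to (δP)²:
  (2·δa)² = 104;  (2·δb)² = 184
δP = √(289) = 17.0 mm
P = 269.7 mm, so δP/P = 17.0/269.7 = 0.0630.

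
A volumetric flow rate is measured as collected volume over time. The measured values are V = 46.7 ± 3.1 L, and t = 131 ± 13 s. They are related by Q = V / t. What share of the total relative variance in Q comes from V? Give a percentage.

30.9%

(δQ/Q)² = (1·δV/V)² + (-1·δt/t)²
  V term: (1×0.0664)² = 0.00441
  t term: (-1×0.0992)² = 0.00985
Total = 0.0143. Share from V = 0.00441/0.0143 = 0.309.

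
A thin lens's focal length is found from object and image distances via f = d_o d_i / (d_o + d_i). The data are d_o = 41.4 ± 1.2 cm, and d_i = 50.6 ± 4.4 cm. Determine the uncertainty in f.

∂f/∂d_o = (d_i/(d_o+d_i))² = 0.303;  ∂f/∂d_i = (d_o/(d_o+d_i))² = 0.203
δf = √((∂f/∂d_o · δd_o)² + (∂f/∂d_i · δd_i)²) = √(0.132 + 0.794) = 0.962 cm

0.962 cm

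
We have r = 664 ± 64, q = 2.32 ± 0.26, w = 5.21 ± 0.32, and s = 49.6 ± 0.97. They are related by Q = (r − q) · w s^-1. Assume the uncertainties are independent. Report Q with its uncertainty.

69.5 ± 8.08

Let u = r − q = 662. δu = √(δr² + δq²) = √(4100 + 0.0676) = 64.0, so δu/u = 0.0967.
Q is then a monomial in u, w, s:
δQ/Q = √((δu/u)² + (1·δw/w)² + (-1·δs/s)²) = √(0.00936 + 0.00377 + 0.000382) = 0.116
Q = 69.5, so δQ = 0.116 × 69.5 = 8.08.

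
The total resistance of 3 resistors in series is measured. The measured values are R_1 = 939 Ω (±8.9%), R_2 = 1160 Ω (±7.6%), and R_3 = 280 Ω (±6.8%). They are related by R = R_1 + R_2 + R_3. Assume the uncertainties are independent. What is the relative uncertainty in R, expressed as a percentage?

5.17%

Each term contributes (cᵢ δxᵢ)² to (δR)²:
  (δR_1)² = 6980;  (δR_2)² = 7770;  (δR_3)² = 363
δR = √(15100) = 123 Ω
R = 2380 Ω, so δR/R = 123/2380 = 0.0517.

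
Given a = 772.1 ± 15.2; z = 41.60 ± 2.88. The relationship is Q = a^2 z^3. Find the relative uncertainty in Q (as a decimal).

0.211

Each factor contributes (exponent × relative error)² to (δQ/Q)²:
  (2·δa/a)² = (2×0.0197)² = 0.00155;  (3·δz/z)² = (3×0.0692)² = 0.0431
δQ/Q = √(0.0447) = 0.211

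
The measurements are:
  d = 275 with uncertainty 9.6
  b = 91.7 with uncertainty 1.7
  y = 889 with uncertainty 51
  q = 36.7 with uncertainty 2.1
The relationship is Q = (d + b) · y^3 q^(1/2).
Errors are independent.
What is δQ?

2.75e+11

Let u = d + b = 367. δu = √(δd² + δb²) = √(92.2 + 2.89) = 9.75, so δu/u = 0.0266.
Q is then a monomial in u, y, q:
δQ/Q = √((δu/u)² + (3·δy/y)² + (½·δq/q)²) = √(0.000707 + 0.0296 + 0.000819) = 0.176
Q = 1.56e+12, so δQ = 0.176 × 1.56e+12 = 2.75e+11.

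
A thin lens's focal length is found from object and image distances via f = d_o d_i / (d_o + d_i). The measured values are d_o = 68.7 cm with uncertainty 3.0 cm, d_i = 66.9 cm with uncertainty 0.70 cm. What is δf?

0.752 cm

∂f/∂d_o = (d_i/(d_o+d_i))² = 0.243;  ∂f/∂d_i = (d_o/(d_o+d_i))² = 0.257
δf = √((∂f/∂d_o · δd_o)² + (∂f/∂d_i · δd_i)²) = √(0.533 + 0.0323) = 0.752 cm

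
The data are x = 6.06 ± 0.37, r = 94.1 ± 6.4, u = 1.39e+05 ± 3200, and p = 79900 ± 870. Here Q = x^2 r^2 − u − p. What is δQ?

Let w = x^2·r^2 = 3.25e+05. δw/w = √((2·δx/x)² + (2·δr/r)²) = √(0.0149 + 0.0185) = 0.183, so δw = 59400.
Q = w − u − p: δQ = √(δw² + δu² + δp²) = √(3.53e+09 + 1.02e+07 + 7.57e+05) = 59500

59500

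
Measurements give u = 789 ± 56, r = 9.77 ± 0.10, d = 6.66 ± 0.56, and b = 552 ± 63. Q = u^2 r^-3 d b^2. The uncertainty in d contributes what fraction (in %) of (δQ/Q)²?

(δQ/Q)² = (2·δu/u)² + (-3·δr/r)² + (1·δd/d)² + (2·δb/b)²
  u term: (2×0.0710)² = 0.0202
  r term: (-3×0.0102)² = 0.000943
  d term: (1×0.0841)² = 0.00707
  b term: (2×0.114)² = 0.0521
Total = 0.0803. Share from d = 0.00707/0.0803 = 0.0881.

8.81%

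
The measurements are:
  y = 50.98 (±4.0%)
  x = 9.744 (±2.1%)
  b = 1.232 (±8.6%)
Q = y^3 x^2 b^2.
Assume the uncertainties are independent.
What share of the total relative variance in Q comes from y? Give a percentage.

31.5%

(δQ/Q)² = (3·δy/y)² + (2·δx/x)² + (2·δb/b)²
  y term: (3×0.0400)² = 0.0144
  x term: (2×0.0210)² = 0.00176
  b term: (2×0.0860)² = 0.0296
Total = 0.0457. Share from y = 0.0144/0.0457 = 0.315.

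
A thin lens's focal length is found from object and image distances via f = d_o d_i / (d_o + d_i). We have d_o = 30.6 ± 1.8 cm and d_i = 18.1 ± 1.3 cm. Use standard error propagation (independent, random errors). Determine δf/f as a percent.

∂f/∂d_o = (d_i/(d_o+d_i))² = 0.138;  ∂f/∂d_i = (d_o/(d_o+d_i))² = 0.395
δf = √((∂f/∂d_o · δd_o)² + (∂f/∂d_i · δd_i)²) = √(0.0618 + 0.263) = 0.570 cm
f = 11.4 cm, so δf/f = 0.570/11.4 = 0.0501.

5.01%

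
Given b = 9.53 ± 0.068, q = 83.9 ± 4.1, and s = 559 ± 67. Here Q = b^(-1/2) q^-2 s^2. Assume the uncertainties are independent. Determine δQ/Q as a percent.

25.9%

Q is a product of powers, so relative uncertainties combine in quadrature:
  (−½·δb/b)² = (-0.5×0.00714)² = 1.27e-05;  (-2·δq/q)² = (-2×0.0489)² = 0.00955;  (2·δs/s)² = (2×0.120)² = 0.0575
δQ/Q = √(0.0670) = 0.259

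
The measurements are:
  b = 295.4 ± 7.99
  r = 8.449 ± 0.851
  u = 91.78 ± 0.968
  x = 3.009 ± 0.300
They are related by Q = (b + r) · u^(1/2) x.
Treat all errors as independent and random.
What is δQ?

Let w = b + r = 303.8. δw = √(δb² + δr²) = √(63.8 + 0.724) = 8.04, so δw/w = 0.0264.
Q is then a monomial in w, u, x:
δQ/Q = √((δw/w)² + (½·δu/u)² + (1·δx/x)²) = √(0.000699 + 2.78e-05 + 0.00994) = 0.103
Q = 8759, so δQ = 0.103 × 8759 = 905.

905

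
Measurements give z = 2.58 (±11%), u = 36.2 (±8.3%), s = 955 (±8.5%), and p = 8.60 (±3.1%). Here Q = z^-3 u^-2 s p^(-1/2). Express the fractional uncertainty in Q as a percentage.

Each factor contributes (exponent × relative error)² to (δQ/Q)²:
  (-3·δz/z)² = (-3×0.110)² = 0.109;  (-2·δu/u)² = (-2×0.0830)² = 0.0276;  (1·δs/s)² = (1×0.0850)² = 0.00723;  (−½·δp/p)² = (-0.5×0.0310)² = 0.000240
δQ/Q = √(0.144) = 0.379

37.9%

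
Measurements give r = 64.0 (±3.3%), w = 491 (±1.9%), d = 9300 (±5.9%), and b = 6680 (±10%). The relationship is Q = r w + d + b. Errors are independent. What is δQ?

1480

Let p = r·w = 31400. δp/p = √((1·δr/r)² + (1·δw/w)²) = √(0.00109 + 0.000361) = 0.0381, so δp = 1200.
Q = p + d + b: δQ = √(δp² + δd² + δb²) = √(1.43e+06 + 3.01e+05 + 4.46e+05) = 1480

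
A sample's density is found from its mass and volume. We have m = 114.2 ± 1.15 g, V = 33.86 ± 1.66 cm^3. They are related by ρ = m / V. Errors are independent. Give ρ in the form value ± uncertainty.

3.373 ± 0.169 g/cm^3

Since ρ is a product/quotient, work with relative uncertainties:
  (1·δm/m)² = (1×0.0101)² = 0.000101;  (-1·δV/V)² = (-1×0.0490)² = 0.00240
δρ/ρ = √(0.00250) = 0.0500
ρ = 3.373 g/cm^3, so δρ = 0.0500 × 3.373 = 0.169 g/cm^3.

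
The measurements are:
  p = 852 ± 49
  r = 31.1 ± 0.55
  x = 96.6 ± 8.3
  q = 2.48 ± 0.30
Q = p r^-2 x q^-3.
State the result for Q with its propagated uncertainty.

Q is a product of powers, so relative uncertainties combine in quadrature:
  (1·δp/p)² = (1×0.0575)² = 0.00331;  (-2·δr/r)² = (-2×0.0177)² = 0.00125;  (1·δx/x)² = (1×0.0859)² = 0.00738;  (-3·δq/q)² = (-3×0.121)² = 0.132
δQ/Q = √(0.144) = 0.379
Q = 5.58, so δQ = 0.379 × 5.58 = 2.11.

5.58 ± 2.11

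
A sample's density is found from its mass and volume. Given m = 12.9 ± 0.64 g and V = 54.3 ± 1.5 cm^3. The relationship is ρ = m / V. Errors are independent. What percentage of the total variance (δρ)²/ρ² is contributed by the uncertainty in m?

(δρ/ρ)² = (1·δm/m)² + (-1·δV/V)²
  m term: (1×0.0496)² = 0.00246
  V term: (-1×0.0276)² = 0.000763
Total = 0.00322. Share from m = 0.00246/0.00322 = 0.763.

76.3%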